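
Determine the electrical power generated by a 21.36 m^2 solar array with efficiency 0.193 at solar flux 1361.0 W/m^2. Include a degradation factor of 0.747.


P = area * eta * S * degradation
P = 21.36 * 0.193 * 1361.0 * 0.747
P = 4191.1894 W

4191.1894 W


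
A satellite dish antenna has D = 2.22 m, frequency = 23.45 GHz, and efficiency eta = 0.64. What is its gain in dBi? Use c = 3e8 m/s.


lambda = c/f = 3e8 / 2.345e+10 = 0.01279318 m
G = eta*(pi*D/lambda)^2 = 0.64*(pi*2.22/0.01279318)^2
G = 190208.0324 (linear)
G = 10*log10(190208.0324) = 52.7923 dBi

52.7923 dBi


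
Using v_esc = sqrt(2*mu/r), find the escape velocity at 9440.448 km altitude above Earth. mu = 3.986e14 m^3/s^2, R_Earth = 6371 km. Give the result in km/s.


r = 6371.0 + 9440.448 = 15811.4480 km = 1.5811448e+07 m
v_esc = sqrt(2*mu/r) = sqrt(2*3.986e14 / 1.5811448e+07)
v_esc = 7100.6454 m/s = 7.1006 km/s

7.1006 km/s


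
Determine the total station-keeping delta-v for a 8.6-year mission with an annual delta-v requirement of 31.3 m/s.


dV = rate * years = 31.3 * 8.6
dV = 269.1800 m/s

269.1800 m/s


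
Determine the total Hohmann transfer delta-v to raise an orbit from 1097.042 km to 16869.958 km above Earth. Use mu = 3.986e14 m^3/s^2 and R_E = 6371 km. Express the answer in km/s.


r1 = 7468.0420 km = 7.468042e+06 m
r2 = 23240.9580 km = 2.3240958e+07 m
dv1 = sqrt(mu/r1)*(sqrt(2*r2/(r1+r2)) - 1) = 1682.4777 m/s
dv2 = sqrt(mu/r2)*(1 - sqrt(2*r1/(r1+r2))) = 1253.1477 m/s
total dv = |dv1| + |dv2| = 1682.4777 + 1253.1477 = 2935.6255 m/s = 2.9356 km/s

2.9356 km/s


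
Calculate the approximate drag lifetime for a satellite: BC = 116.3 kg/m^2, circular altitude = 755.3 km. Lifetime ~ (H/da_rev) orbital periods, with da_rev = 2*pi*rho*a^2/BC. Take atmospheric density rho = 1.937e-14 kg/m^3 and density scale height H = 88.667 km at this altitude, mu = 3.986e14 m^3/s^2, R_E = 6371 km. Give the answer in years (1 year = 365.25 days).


a = R_E + alt = 7126.3000 km = 7.1263e+06 m
da_rev = 2*pi*rho*a^2/BC = 2*pi*1.937e-14*(7.1263e+06)^2/116.3 = 0.0531444573 m per revolution
N = H/da_rev = 88667.0000 m / 0.0531444573 m = 1.6684148e+06 revolutions
P = 2*pi*sqrt(a^3/mu) = 5986.9740 s
lifetime = N*P = 1.6684148e+06 * 5986.9740 = 9.9887561e+09 s = 115610.6035 days
years = 115610.6035 / 365.25 = 316.5246 years

316.5246 years


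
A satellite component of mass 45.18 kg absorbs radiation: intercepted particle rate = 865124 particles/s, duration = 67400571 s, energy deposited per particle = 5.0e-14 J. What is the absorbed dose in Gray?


Total energy deposited = rate * time * E_per
  = 865124 * 67400571 * 5.0e-14 = 2.9155 J
Dose = E_total / mass = 2.9155 / 45.18
Dose = 0.0645306 Gy

0.0645 Gy


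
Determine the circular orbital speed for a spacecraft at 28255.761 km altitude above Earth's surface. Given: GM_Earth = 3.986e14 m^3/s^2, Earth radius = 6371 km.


r = R_E + alt = 6371.0 + 28255.761 = 34626.7610 km = 3.4626761e+07 m
v = sqrt(mu/r) = sqrt(3.986e14 / 3.4626761e+07) = 3392.8348 m/s = 3.3928 km/s

3.3928 km/s


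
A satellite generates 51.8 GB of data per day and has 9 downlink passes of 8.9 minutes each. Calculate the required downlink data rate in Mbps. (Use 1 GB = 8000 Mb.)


total contact time = 9 * 8.9 * 60 = 4806.0000 s
data = 51.8 GB = 414400.0000 Mb
rate = 414400.0000 / 4806.0000 = 86.2256 Mbps

86.2256 Mbps


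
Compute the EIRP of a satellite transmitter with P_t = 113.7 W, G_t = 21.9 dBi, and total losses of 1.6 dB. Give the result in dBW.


Pt = 113.7 W = 20.5576 dBW
EIRP = Pt_dBW + Gt - losses = 20.5576 + 21.9 - 1.6 = 40.8576 dBW

40.8576 dBW


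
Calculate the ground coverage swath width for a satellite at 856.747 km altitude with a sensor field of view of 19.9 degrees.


FOV = 19.9 deg = 0.3473205 rad
swath = 2 * alt * tan(FOV/2) = 2 * 856.747 * tan(0.1736603)
swath = 2 * 856.747 * 0.1754273
swath = 300.5937 km

300.5937 km


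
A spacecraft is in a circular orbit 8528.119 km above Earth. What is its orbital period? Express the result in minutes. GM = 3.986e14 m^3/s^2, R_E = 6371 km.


r = 14899.1190 km = 1.4899119e+07 m
T = 2*pi*sqrt(r^3/mu) = 2*pi*sqrt(3.3073623e+21 / 3.986e14)
T = 18098.8968 s = 301.6483 min

301.6483 minutes


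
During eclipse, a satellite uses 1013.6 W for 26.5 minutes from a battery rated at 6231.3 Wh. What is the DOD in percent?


E_used = P * t / 60 = 1013.6 * 26.5 / 60 = 447.6733 Wh
DOD = E_used / E_total * 100 = 447.6733 / 6231.3 * 100
DOD = 7.1843 %

7.1843 %


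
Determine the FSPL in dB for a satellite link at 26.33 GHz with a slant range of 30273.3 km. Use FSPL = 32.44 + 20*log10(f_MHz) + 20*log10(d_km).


f = 26.33 GHz = 26330.0000 MHz
d = 30273.3 km
FSPL = 32.44 + 20*log10(26330.0000) + 20*log10(30273.3)
FSPL = 32.44 + 88.4090 + 89.6212
FSPL = 210.4702 dB

210.4702 dB


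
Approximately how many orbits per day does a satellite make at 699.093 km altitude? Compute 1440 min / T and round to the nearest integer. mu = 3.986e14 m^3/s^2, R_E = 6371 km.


r = 7.070093e+06 m
T = 2*pi*sqrt(r^3/mu) = 5916.2826 s = 98.6047 min
revs/day = 1440 / 98.6047 = 14.6038
Rounded: 15 revolutions per day

15 revolutions per day


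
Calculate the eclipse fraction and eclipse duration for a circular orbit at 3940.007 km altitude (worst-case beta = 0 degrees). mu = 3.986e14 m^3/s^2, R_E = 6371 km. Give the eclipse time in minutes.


r = 10311.0070 km
T = 173.6647 min
Eclipse fraction = arcsin(R_E/r)/pi = arcsin(6371.0000/10311.0070)/pi
= arcsin(0.6178834)/pi = 0.2120096
Eclipse duration = 0.2120096 * 173.6647 = 36.8186 min

36.8186 minutes


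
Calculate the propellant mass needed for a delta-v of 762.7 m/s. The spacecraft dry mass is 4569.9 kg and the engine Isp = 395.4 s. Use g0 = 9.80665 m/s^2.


ve = Isp * g0 = 395.4 * 9.80665 = 3877.549410 m/s
mass ratio = exp(dv/ve) = exp(762.7/3877.549410) = 1.21737439
m_prop = m_dry * (mr - 1) = 4569.9 * (1.21737439 - 1)
m_prop = 993.3792 kg

993.3792 kg


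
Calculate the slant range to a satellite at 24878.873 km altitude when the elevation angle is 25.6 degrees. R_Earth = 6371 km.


h = 24878.873 km, el = 25.6 deg
d = -R_E*sin(el) + sqrt((R_E*sin(el))^2 + 2*R_E*h + h^2)
d = -6371.0000*sin(0.4468043) + sqrt((6371.0000*0.4320857)^2 + 2*6371.0000*24878.873 + 24878.873^2)
d = 27964.3256 km

27964.3256 km


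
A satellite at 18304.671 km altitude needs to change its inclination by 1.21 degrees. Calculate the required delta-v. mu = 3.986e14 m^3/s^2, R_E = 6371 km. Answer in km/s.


r = 24675.6710 km = 2.4675671e+07 m
V = sqrt(mu/r) = 4019.1495 m/s
di = 1.21 deg = 0.02111848 rad
dV = 2*V*sin(di/2) = 2*4019.1495*sin(0.01055924)
dV = 84.8768 m/s = 0.08487677 km/s

0.0849 km/s


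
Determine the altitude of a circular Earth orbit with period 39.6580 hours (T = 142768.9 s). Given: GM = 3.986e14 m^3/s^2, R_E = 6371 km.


T = 142768.9 s
r = (mu*T^2/(4*pi^2))^(1/3) = (3.986e14 * 142768.9^2 / (4*pi^2))^(1/3)
r = 5.904026e+07 m = 59040.2600 km
alt = r - R_E = 59040.2600 - 6371 = 52669.2600 km

52669.2600 km


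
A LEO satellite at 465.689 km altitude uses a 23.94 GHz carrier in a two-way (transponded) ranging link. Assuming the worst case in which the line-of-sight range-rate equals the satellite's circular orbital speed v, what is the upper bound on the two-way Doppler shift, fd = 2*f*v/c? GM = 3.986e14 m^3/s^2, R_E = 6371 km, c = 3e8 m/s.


r = 6.836689e+06 m
v = sqrt(mu/r) = 7635.6451 m/s (worst-case radial velocity)
f = 23.94 GHz = 2.394e+10 Hz
fd = 2*f*v/c = 2*2.394e+10*7635.6451/3.0e+08
fd = 1.218649e+06 Hz

1.2186e+06 Hz


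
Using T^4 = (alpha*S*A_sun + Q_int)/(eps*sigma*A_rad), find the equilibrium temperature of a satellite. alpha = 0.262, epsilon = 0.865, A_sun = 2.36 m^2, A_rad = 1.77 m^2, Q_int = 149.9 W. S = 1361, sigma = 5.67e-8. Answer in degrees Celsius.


Numerator = alpha*S*A_sun + Q_int = 0.262*1361*2.36 + 149.9 = 991.4335 W
Denominator = eps*sigma*A_rad = 0.865*5.67e-8*1.77 = 8.6810535e-08 W/K^4
T^4 = 1.1420659e+10 K^4
T = 326.9059 K = 53.7559 C

53.7559 degrees Celsius


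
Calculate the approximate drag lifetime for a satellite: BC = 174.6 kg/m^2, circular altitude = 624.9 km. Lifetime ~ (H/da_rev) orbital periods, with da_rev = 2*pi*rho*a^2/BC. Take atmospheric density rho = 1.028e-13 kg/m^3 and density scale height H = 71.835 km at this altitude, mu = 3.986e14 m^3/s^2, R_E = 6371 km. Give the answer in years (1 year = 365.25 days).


a = R_E + alt = 6995.9000 km = 6.9959e+06 m
da_rev = 2*pi*rho*a^2/BC = 2*pi*1.028e-13*(6.9959e+06)^2/174.6 = 0.181057254 m per revolution
N = H/da_rev = 71835.0000 m / 0.181057254 m = 396752.9517 revolutions
P = 2*pi*sqrt(a^3/mu) = 5823.3998 s
lifetime = N*P = 396752.9517 * 5823.3998 = 2.3104511e+09 s = 26741.3319 days
years = 26741.3319 / 365.25 = 73.2138 years

73.2138 years


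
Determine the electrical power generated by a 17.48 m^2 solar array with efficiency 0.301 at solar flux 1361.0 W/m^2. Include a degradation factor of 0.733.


P = area * eta * S * degradation
P = 17.48 * 0.301 * 1361.0 * 0.733
P = 5248.9208 W

5248.9208 W


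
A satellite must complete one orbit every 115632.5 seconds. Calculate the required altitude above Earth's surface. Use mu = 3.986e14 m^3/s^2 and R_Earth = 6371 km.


T = 115632.5 s
r = (mu*T^2/(4*pi^2))^(1/3) = (3.986e14 * 115632.5^2 / (4*pi^2))^(1/3)
r = 5.1299421e+07 m = 51299.4209 km
alt = r - R_E = 51299.4209 - 6371 = 44928.4209 km

44928.4209 km


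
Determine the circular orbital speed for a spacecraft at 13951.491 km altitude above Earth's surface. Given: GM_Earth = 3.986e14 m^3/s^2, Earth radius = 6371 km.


r = R_E + alt = 6371.0 + 13951.491 = 20322.4910 km = 2.0322491e+07 m
v = sqrt(mu/r) = sqrt(3.986e14 / 2.0322491e+07) = 4428.7399 m/s = 4.4287 km/s

4.4287 km/s


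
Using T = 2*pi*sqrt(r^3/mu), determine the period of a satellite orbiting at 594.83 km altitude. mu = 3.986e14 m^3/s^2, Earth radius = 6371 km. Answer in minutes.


r = 6965.8300 km = 6.96583e+06 m
T = 2*pi*sqrt(r^3/mu) = 2*pi*sqrt(3.3800149e+20 / 3.986e14)
T = 5785.8947 s = 96.4316 min

96.4316 minutes


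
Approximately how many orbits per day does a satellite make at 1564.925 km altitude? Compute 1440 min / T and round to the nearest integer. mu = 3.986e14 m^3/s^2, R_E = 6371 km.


r = 7.935925e+06 m
T = 2*pi*sqrt(r^3/mu) = 7035.7039 s = 117.2617 min
revs/day = 1440 / 117.2617 = 12.2802
Rounded: 12 revolutions per day

12 revolutions per day


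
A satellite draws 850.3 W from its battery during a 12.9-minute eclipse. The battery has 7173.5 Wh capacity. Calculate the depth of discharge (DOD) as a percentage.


E_used = P * t / 60 = 850.3 * 12.9 / 60 = 182.8145 Wh
DOD = E_used / E_total * 100 = 182.8145 / 7173.5 * 100
DOD = 2.5485 %

2.5485 %


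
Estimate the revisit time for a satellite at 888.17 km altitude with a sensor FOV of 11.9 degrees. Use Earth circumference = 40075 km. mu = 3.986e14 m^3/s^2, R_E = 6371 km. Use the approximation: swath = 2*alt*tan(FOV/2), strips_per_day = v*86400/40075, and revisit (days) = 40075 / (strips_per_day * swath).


swath = 2*888.17*tan(0.1038471) = 185.1337 km
v = sqrt(mu/r) = 7410.1187 m/s = 7.4101 km/s
strips/day = v*86400/40075 = 7.4101*86400/40075 = 15.9759
coverage/day = strips * swath = 15.9759 * 185.1337 = 2957.6782 km
revisit = 40075 / 2957.6782 = 13.5495 days

13.5495 days


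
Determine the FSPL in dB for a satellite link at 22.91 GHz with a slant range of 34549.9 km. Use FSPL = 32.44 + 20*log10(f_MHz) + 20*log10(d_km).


f = 22.91 GHz = 22910.0000 MHz
d = 34549.9 km
FSPL = 32.44 + 20*log10(22910.0000) + 20*log10(34549.9)
FSPL = 32.44 + 87.2005 + 90.7689
FSPL = 210.4094 dB

210.4094 dB


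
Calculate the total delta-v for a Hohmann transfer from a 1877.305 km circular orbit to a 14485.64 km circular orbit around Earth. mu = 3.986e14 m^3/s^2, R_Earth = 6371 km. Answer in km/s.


r1 = 8248.3050 km = 8.248305e+06 m
r2 = 20856.6400 km = 2.085664e+07 m
dv1 = sqrt(mu/r1)*(sqrt(2*r2/(r1+r2)) - 1) = 1370.6125 m/s
dv2 = sqrt(mu/r2)*(1 - sqrt(2*r1/(r1+r2))) = 1080.4143 m/s
total dv = |dv1| + |dv2| = 1370.6125 + 1080.4143 = 2451.0268 m/s = 2.4510 km/s

2.4510 km/s


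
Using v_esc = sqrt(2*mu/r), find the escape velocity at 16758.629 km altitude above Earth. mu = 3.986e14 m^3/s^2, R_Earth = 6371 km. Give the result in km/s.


r = 6371.0 + 16758.629 = 23129.6290 km = 2.3129629e+07 m
v_esc = sqrt(2*mu/r) = sqrt(2*3.986e14 / 2.3129629e+07)
v_esc = 5870.8274 m/s = 5.8708 km/s

5.8708 km/s


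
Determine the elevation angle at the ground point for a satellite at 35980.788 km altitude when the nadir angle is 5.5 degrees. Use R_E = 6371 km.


r = R_E + alt = 42351.7880 km
Law of sines in the satellite / Earth-center / ground-point triangle:
  sin(nadir)/R_E = sin(90 + el)/r  =>  cos(el) = (r/R_E)*sin(nadir)
cos(el) = (42351.7880 / 6371.0000) * sin(5.5 deg) = 0.6371431
el = arccos(0.6371431) = 50.4209 deg
(Earth-central angle = 90 - nadir - el = 34.0791 deg)

50.4209 degrees


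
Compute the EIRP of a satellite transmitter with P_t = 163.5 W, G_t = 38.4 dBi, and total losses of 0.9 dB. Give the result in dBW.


Pt = 163.5 W = 22.1352 dBW
EIRP = Pt_dBW + Gt - losses = 22.1352 + 38.4 - 0.9 = 59.6352 dBW

59.6352 dBW


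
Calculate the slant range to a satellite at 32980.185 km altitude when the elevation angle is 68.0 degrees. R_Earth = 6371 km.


h = 32980.185 km, el = 68.0 deg
d = -R_E*sin(el) + sqrt((R_E*sin(el))^2 + 2*R_E*h + h^2)
d = -6371.0000*sin(1.1868) + sqrt((6371.0000*0.9271839)^2 + 2*6371.0000*32980.185 + 32980.185^2)
d = 33371.6567 km

33371.6567 km


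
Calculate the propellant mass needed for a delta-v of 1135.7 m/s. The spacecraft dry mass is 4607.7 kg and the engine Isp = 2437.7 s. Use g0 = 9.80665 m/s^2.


ve = Isp * g0 = 2437.7 * 9.80665 = 23905.670705 m/s
mass ratio = exp(dv/ve) = exp(1135.7/23905.670705) = 1.04865413
m_prop = m_dry * (mr - 1) = 4607.7 * (1.04865413 - 1)
m_prop = 224.1836 kg

224.1836 kg


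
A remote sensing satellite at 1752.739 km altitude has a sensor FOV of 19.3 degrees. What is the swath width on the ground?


FOV = 19.3 deg = 0.3368485 rad
swath = 2 * alt * tan(FOV/2) = 2 * 1752.739 * tan(0.1684243)
swath = 2 * 1752.739 * 0.1700351
swath = 596.0543 km

596.0543 km


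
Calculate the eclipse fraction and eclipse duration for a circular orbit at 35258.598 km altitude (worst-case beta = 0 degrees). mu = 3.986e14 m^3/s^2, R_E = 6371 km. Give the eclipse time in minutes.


r = 41629.5980 km
T = 1408.8453 min
Eclipse fraction = arcsin(R_E/r)/pi = arcsin(6371.0000/41629.5980)/pi
= arcsin(0.1530402)/pi = 0.04890638
Eclipse duration = 0.04890638 * 1408.8453 = 68.9015 min

68.9015 minutes


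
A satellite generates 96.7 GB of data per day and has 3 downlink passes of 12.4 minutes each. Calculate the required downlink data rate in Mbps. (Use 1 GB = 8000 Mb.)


total contact time = 3 * 12.4 * 60 = 2232.0000 s
data = 96.7 GB = 773600.0000 Mb
rate = 773600.0000 / 2232.0000 = 346.5950 Mbps

346.5950 Mbps


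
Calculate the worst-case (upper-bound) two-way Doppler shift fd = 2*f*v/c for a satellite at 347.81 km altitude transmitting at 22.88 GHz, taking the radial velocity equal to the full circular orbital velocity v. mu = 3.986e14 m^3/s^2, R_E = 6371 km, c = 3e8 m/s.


r = 6.71881e+06 m
v = sqrt(mu/r) = 7702.3361 m/s (worst-case radial velocity)
f = 22.88 GHz = 2.288e+10 Hz
fd = 2*f*v/c = 2*2.288e+10*7702.3361/3.0e+08
fd = 1.174863e+06 Hz

1.1749e+06 Hz


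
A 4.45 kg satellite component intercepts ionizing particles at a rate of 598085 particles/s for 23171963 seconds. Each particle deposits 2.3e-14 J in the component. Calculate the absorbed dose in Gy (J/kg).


Total energy deposited = rate * time * E_per
  = 598085 * 23171963 * 2.3e-14 = 0.3187525 J
Dose = E_total / mass = 0.3187525 / 4.45
Dose = 0.07162977 Gy

0.0716 Gy


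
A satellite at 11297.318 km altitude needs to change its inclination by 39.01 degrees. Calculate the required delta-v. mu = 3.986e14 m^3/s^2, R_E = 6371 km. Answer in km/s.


r = 17668.3180 km = 1.7668318e+07 m
V = sqrt(mu/r) = 4749.7532 m/s
di = 39.01 deg = 0.6808529 rad
dV = 2*V*sin(di/2) = 2*4749.7532*sin(0.3404265)
dV = 3171.7818 m/s = 3.1718 km/s

3.1718 km/s


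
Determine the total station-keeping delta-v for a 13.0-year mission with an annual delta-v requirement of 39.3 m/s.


dV = rate * years = 39.3 * 13.0
dV = 510.9000 m/s

510.9000 m/s


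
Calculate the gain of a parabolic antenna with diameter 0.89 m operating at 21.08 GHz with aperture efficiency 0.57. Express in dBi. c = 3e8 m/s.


lambda = c/f = 3e8 / 2.108e+10 = 0.0142315 m
G = eta*(pi*D/lambda)^2 = 0.57*(pi*0.89/0.0142315)^2
G = 22001.5520 (linear)
G = 10*log10(22001.5520) = 43.4245 dBi

43.4245 dBi


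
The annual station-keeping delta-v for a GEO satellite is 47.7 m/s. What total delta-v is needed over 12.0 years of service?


dV = rate * years = 47.7 * 12.0
dV = 572.4000 m/s

572.4000 m/s


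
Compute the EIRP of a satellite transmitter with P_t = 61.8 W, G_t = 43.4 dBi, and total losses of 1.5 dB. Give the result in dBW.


Pt = 61.8 W = 17.9099 dBW
EIRP = Pt_dBW + Gt - losses = 17.9099 + 43.4 - 1.5 = 59.8099 dBW

59.8099 dBW


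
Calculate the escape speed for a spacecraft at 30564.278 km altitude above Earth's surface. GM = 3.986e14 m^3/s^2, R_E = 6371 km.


r = 6371.0 + 30564.278 = 36935.2780 km = 3.6935278e+07 m
v_esc = sqrt(2*mu/r) = sqrt(2*3.986e14 / 3.6935278e+07)
v_esc = 4645.8262 m/s = 4.6458 km/s

4.6458 km/s


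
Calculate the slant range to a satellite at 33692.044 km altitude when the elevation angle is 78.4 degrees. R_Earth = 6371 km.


h = 33692.044 km, el = 78.4 deg
d = -R_E*sin(el) + sqrt((R_E*sin(el))^2 + 2*R_E*h + h^2)
d = -6371.0000*sin(1.3683) + sqrt((6371.0000*0.9795752)^2 + 2*6371.0000*33692.044 + 33692.044^2)
d = 33801.6830 km

33801.6830 km


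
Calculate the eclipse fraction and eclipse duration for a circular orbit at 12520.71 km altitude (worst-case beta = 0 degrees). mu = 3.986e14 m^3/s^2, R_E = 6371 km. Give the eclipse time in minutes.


r = 18891.7100 km
T = 430.6921 min
Eclipse fraction = arcsin(R_E/r)/pi = arcsin(6371.0000/18891.7100)/pi
= arcsin(0.3372379)/pi = 0.1094927
Eclipse duration = 0.1094927 * 430.6921 = 47.1576 min

47.1576 minutes


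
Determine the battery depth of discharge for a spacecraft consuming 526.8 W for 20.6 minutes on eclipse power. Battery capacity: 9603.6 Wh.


E_used = P * t / 60 = 526.8 * 20.6 / 60 = 180.8680 Wh
DOD = E_used / E_total * 100 = 180.8680 / 9603.6 * 100
DOD = 1.8833 %

1.8833 %


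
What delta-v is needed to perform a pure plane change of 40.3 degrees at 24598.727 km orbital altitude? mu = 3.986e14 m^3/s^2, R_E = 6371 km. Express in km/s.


r = 30969.7270 km = 3.0969727e+07 m
V = sqrt(mu/r) = 3587.5665 m/s
di = 40.3 deg = 0.7033677 rad
dV = 2*V*sin(di/2) = 2*3587.5665*sin(0.3516838)
dV = 2471.6832 m/s = 2.4717 km/s

2.4717 km/s


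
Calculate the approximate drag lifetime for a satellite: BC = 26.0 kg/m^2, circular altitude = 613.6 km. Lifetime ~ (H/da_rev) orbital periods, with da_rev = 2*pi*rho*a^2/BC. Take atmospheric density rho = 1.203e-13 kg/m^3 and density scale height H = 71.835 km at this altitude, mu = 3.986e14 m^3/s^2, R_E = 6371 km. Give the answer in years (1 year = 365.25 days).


a = R_E + alt = 6984.6000 km = 6.9846e+06 m
da_rev = 2*pi*rho*a^2/BC = 2*pi*1.203e-13*(6.9846e+06)^2/26.0 = 1.418258 m per revolution
N = H/da_rev = 71835.0000 m / 1.418258 m = 50650.1655 revolutions
P = 2*pi*sqrt(a^3/mu) = 5809.2963 s
lifetime = N*P = 50650.1655 * 5809.2963 = 2.9424182e+08 s = 3405.5766 days
years = 3405.5766 / 365.25 = 9.3240 years

9.3240 years


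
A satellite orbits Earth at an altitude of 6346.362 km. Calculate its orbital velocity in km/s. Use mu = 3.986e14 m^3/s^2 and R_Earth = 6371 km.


r = R_E + alt = 6371.0 + 6346.362 = 12717.3620 km = 1.2717362e+07 m
v = sqrt(mu/r) = sqrt(3.986e14 / 1.2717362e+07) = 5598.4800 m/s = 5.5985 km/s

5.5985 km/s


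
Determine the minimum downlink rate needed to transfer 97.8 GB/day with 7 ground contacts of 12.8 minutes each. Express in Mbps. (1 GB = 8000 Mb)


total contact time = 7 * 12.8 * 60 = 5376.0000 s
data = 97.8 GB = 782400.0000 Mb
rate = 782400.0000 / 5376.0000 = 145.5357 Mbps

145.5357 Mbps


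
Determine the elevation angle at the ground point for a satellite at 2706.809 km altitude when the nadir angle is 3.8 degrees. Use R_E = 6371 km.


r = R_E + alt = 9077.8090 km
Law of sines in the satellite / Earth-center / ground-point triangle:
  sin(nadir)/R_E = sin(90 + el)/r  =>  cos(el) = (r/R_E)*sin(nadir)
cos(el) = (9077.8090 / 6371.0000) * sin(3.8 deg) = 0.0944313
el = arccos(0.0944313) = 84.5814 deg
(Earth-central angle = 90 - nadir - el = 1.6186 deg)

84.5814 degrees


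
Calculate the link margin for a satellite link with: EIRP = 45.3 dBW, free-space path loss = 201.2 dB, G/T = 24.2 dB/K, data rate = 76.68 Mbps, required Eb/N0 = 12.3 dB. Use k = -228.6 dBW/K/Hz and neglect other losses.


C/N0 = EIRP - FSPL + G/T - k = 45.3 - 201.2 + 24.2 - (-228.6)
C/N0 = 96.9000 dB-Hz
R_b = 76.68 Mbps = 7.668e+07 bps -> 10*log10(R_b) = 78.8468 dB-Hz
Eb/N0 = C/N0 - 10*log10(R_b) = 96.9000 - 78.8468 = 18.0532 dB
Margin = Eb/N0 - Eb/N0_req = 18.0532 - 12.3 = 5.7532 dB (link closes)

5.7532 dB


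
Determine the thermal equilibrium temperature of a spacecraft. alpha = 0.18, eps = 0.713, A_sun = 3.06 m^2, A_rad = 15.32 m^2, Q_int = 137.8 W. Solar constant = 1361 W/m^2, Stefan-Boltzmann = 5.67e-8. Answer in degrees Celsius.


Numerator = alpha*S*A_sun + Q_int = 0.18*1361*3.06 + 137.8 = 887.4388 W
Denominator = eps*sigma*A_rad = 0.713*5.67e-8*15.32 = 6.1934317e-07 W/K^4
T^4 = 1.4328709e+09 K^4
T = 194.5592 K = -78.5908 C

-78.5908 degrees Celsius


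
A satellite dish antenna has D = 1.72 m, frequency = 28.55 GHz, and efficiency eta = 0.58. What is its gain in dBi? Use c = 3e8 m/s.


lambda = c/f = 3e8 / 2.855e+10 = 0.01050788 m
G = eta*(pi*D/lambda)^2 = 0.58*(pi*1.72/0.01050788)^2
G = 153374.9197 (linear)
G = 10*log10(153374.9197) = 51.8575 dBi

51.8575 dBi


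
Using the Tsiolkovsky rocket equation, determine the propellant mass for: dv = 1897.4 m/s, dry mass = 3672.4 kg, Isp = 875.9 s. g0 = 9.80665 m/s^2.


ve = Isp * g0 = 875.9 * 9.80665 = 8589.644735 m/s
mass ratio = exp(dv/ve) = exp(1897.4/8589.644735) = 1.24719108
m_prop = m_dry * (mr - 1) = 3672.4 * (1.24719108 - 1)
m_prop = 907.7845 kg

907.7845 kg


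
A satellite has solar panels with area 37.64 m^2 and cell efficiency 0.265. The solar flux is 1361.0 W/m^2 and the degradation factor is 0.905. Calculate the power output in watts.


P = area * eta * S * degradation
P = 37.64 * 0.265 * 1361.0 * 0.905
P = 12285.7647 W

12285.7647 W


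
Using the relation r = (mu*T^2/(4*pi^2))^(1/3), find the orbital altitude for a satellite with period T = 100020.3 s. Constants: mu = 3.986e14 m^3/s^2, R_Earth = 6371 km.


T = 100020.3 s
r = (mu*T^2/(4*pi^2))^(1/3) = (3.986e14 * 100020.3^2 / (4*pi^2))^(1/3)
r = 4.6571256e+07 m = 46571.2564 km
alt = r - R_E = 46571.2564 - 6371 = 40200.2564 km

40200.2564 km


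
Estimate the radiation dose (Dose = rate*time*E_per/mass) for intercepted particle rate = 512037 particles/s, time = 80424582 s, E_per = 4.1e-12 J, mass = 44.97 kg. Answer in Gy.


Total energy deposited = rate * time * E_per
  = 512037 * 80424582 * 4.1e-12 = 168.8395 J
Dose = E_total / mass = 168.8395 / 44.97
Dose = 3.7545 Gy

3.7545 Gy


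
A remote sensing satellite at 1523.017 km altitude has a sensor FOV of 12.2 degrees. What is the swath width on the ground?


FOV = 12.2 deg = 0.2129302 rad
swath = 2 * alt * tan(FOV/2) = 2 * 1523.017 * tan(0.1064651)
swath = 2 * 1523.017 * 0.1068692
swath = 325.5271 km

325.5271 km


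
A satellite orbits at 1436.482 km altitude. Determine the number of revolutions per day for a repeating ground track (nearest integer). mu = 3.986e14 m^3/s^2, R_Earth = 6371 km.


r = 7.807482e+06 m
T = 2*pi*sqrt(r^3/mu) = 6865.5875 s = 114.4265 min
revs/day = 1440 / 114.4265 = 12.5845
Rounded: 13 revolutions per day

13 revolutions per day


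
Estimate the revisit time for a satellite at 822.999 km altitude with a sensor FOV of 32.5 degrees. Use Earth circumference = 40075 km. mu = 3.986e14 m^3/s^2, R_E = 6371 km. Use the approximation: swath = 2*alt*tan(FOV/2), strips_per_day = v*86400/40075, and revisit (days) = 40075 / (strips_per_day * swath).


swath = 2*822.999*tan(0.283616) = 479.7647 km
v = sqrt(mu/r) = 7443.6074 m/s = 7.4436 km/s
strips/day = v*86400/40075 = 7.4436*86400/40075 = 16.0481
coverage/day = strips * swath = 16.0481 * 479.7647 = 7699.3122 km
revisit = 40075 / 7699.3122 = 5.2050 days

5.2050 days


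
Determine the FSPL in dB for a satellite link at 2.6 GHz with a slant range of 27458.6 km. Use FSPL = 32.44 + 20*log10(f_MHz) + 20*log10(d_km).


f = 2.6 GHz = 2600.0000 MHz
d = 27458.6 km
FSPL = 32.44 + 20*log10(2600.0000) + 20*log10(27458.6)
FSPL = 32.44 + 68.2995 + 88.7736
FSPL = 189.5130 dB

189.5130 dB


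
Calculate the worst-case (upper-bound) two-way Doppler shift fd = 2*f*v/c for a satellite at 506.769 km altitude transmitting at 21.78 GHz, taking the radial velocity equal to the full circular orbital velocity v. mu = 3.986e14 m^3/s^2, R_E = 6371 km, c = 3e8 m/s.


r = 6.877769e+06 m
v = sqrt(mu/r) = 7612.8076 m/s (worst-case radial velocity)
f = 21.78 GHz = 2.178e+10 Hz
fd = 2*f*v/c = 2*2.178e+10*7612.8076/3.0e+08
fd = 1.1053797e+06 Hz

1.1054e+06 Hz


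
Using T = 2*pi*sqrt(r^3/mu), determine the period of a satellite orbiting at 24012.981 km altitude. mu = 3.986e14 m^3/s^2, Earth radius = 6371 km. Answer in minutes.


r = 30383.9810 km = 3.0383981e+07 m
T = 2*pi*sqrt(r^3/mu) = 2*pi*sqrt(2.8050075e+22 / 3.986e14)
T = 52708.2060 s = 878.4701 min

878.4701 minutes


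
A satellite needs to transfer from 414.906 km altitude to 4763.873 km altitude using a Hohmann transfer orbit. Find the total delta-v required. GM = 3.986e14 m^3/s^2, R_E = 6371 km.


r1 = 6785.9060 km = 6.785906e+06 m
r2 = 11134.8730 km = 1.1134873e+07 m
dv1 = sqrt(mu/r1)*(sqrt(2*r2/(r1+r2)) - 1) = 879.4963 m/s
dv2 = sqrt(mu/r2)*(1 - sqrt(2*r1/(r1+r2))) = 776.3494 m/s
total dv = |dv1| + |dv2| = 879.4963 + 776.3494 = 1655.8457 m/s = 1.6558 km/s

1.6558 km/s


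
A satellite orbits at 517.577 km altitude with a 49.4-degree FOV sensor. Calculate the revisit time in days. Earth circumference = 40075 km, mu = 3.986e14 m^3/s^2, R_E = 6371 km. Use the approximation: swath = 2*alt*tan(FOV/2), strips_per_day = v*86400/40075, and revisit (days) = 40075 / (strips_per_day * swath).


swath = 2*517.577*tan(0.4310963) = 476.1176 km
v = sqrt(mu/r) = 7606.8331 m/s = 7.6068 km/s
strips/day = v*86400/40075 = 7.6068*86400/40075 = 16.4000
coverage/day = strips * swath = 16.4000 * 476.1176 = 7808.3339 km
revisit = 40075 / 7808.3339 = 5.1323 days

5.1323 days


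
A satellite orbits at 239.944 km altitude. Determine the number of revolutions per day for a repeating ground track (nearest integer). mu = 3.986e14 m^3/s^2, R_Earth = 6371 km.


r = 6.610944e+06 m
T = 2*pi*sqrt(r^3/mu) = 5349.4168 s = 89.1569 min
revs/day = 1440 / 89.1569 = 16.1513
Rounded: 16 revolutions per day

16 revolutions per day


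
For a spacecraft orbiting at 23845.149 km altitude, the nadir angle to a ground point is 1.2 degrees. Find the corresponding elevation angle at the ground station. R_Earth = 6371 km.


r = R_E + alt = 30216.1490 km
Law of sines in the satellite / Earth-center / ground-point triangle:
  sin(nadir)/R_E = sin(90 + el)/r  =>  cos(el) = (r/R_E)*sin(nadir)
cos(el) = (30216.1490 / 6371.0000) * sin(1.2 deg) = 0.09932495
el = arccos(0.09932495) = 84.2997 deg
(Earth-central angle = 90 - nadir - el = 4.5003 deg)

84.2997 degrees


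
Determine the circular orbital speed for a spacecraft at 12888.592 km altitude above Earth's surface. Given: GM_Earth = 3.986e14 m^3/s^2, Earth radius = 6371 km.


r = R_E + alt = 6371.0 + 12888.592 = 19259.5920 km = 1.9259592e+07 m
v = sqrt(mu/r) = sqrt(3.986e14 / 1.9259592e+07) = 4549.3055 m/s = 4.5493 km/s

4.5493 km/s


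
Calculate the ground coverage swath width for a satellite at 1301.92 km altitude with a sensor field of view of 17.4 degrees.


FOV = 17.4 deg = 0.3036873 rad
swath = 2 * alt * tan(FOV/2) = 2 * 1301.92 * tan(0.1518436)
swath = 2 * 1301.92 * 0.1530215
swath = 398.4435 km

398.4435 km


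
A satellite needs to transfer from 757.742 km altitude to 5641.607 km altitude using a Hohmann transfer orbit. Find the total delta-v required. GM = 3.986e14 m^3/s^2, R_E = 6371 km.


r1 = 7128.7420 km = 7.128742e+06 m
r2 = 12012.6070 km = 1.2012607e+07 m
dv1 = sqrt(mu/r1)*(sqrt(2*r2/(r1+r2)) - 1) = 899.8065 m/s
dv2 = sqrt(mu/r2)*(1 - sqrt(2*r1/(r1+r2))) = 788.8909 m/s
total dv = |dv1| + |dv2| = 899.8065 + 788.8909 = 1688.6974 m/s = 1.6887 km/s

1.6887 km/s


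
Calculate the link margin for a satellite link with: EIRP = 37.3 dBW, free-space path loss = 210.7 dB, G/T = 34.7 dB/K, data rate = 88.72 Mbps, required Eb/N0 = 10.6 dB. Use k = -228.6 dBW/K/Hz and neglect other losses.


C/N0 = EIRP - FSPL + G/T - k = 37.3 - 210.7 + 34.7 - (-228.6)
C/N0 = 89.9000 dB-Hz
R_b = 88.72 Mbps = 8.872e+07 bps -> 10*log10(R_b) = 79.4802 dB-Hz
Eb/N0 = C/N0 - 10*log10(R_b) = 89.9000 - 79.4802 = 10.4198 dB
Margin = Eb/N0 - Eb/N0_req = 10.4198 - 10.6 = -0.1802153 dB (negative margin: link does not close)

-0.1802 dB


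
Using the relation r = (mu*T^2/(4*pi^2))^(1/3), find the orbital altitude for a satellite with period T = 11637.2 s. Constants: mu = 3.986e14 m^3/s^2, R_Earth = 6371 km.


T = 11637.2 s
r = (mu*T^2/(4*pi^2))^(1/3) = (3.986e14 * 11637.2^2 / (4*pi^2))^(1/3)
r = 1.1099196e+07 m = 11099.1959 km
alt = r - R_E = 11099.1959 - 6371 = 4728.1959 km

4728.1959 km


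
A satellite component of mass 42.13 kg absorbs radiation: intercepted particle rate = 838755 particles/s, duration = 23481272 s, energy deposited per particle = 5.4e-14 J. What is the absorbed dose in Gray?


Total energy deposited = rate * time * E_per
  = 838755 * 23481272 * 5.4e-14 = 1.0635 J
Dose = E_total / mass = 1.0635 / 42.13
Dose = 0.02524405 Gy

0.0252 Gy


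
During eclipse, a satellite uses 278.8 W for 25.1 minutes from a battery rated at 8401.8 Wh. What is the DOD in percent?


E_used = P * t / 60 = 278.8 * 25.1 / 60 = 116.6313 Wh
DOD = E_used / E_total * 100 = 116.6313 / 8401.8 * 100
DOD = 1.3882 %

1.3882 %


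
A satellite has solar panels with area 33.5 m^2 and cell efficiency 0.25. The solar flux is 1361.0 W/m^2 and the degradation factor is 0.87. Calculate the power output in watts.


P = area * eta * S * degradation
P = 33.5 * 0.25 * 1361.0 * 0.87
P = 9916.5863 W

9916.5863 W


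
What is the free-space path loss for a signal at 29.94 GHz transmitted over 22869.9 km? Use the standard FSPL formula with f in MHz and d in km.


f = 29.94 GHz = 29940.0000 MHz
d = 22869.9 km
FSPL = 32.44 + 20*log10(29940.0000) + 20*log10(22869.9)
FSPL = 32.44 + 89.5250 + 87.1853
FSPL = 209.1503 dB

209.1503 dB


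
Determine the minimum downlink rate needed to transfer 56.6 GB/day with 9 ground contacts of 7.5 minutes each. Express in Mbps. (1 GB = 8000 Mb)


total contact time = 9 * 7.5 * 60 = 4050.0000 s
data = 56.6 GB = 452800.0000 Mb
rate = 452800.0000 / 4050.0000 = 111.8025 Mbps

111.8025 Mbps


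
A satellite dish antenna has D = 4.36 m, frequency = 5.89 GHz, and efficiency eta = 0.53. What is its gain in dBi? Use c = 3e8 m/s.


lambda = c/f = 3e8 / 5.89e+09 = 0.05093379 m
G = eta*(pi*D/lambda)^2 = 0.53*(pi*4.36/0.05093379)^2
G = 38329.8106 (linear)
G = 10*log10(38329.8106) = 45.8354 dBi

45.8354 dBi


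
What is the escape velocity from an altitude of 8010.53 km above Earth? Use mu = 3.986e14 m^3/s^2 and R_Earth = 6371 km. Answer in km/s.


r = 6371.0 + 8010.53 = 14381.5300 km = 1.438153e+07 m
v_esc = sqrt(2*mu/r) = sqrt(2*3.986e14 / 1.438153e+07)
v_esc = 7445.2811 m/s = 7.4453 km/s

7.4453 km/s


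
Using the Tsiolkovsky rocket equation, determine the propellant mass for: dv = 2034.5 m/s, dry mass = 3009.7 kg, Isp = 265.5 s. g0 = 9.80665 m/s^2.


ve = Isp * g0 = 265.5 * 9.80665 = 2603.665575 m/s
mass ratio = exp(dv/ve) = exp(2034.5/2603.665575) = 2.18452487
m_prop = m_dry * (mr - 1) = 3009.7 * (2.18452487 - 1)
m_prop = 3565.0645 kg

3565.0645 kg


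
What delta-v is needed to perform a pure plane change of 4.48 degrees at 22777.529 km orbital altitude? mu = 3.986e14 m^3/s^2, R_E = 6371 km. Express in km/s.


r = 29148.5290 km = 2.9148529e+07 m
V = sqrt(mu/r) = 3697.9440 m/s
di = 4.48 deg = 0.07819075 rad
dV = 2*V*sin(di/2) = 2*3697.9440*sin(0.03909538)
dV = 289.0714 m/s = 0.2890714 km/s

0.2891 km/s


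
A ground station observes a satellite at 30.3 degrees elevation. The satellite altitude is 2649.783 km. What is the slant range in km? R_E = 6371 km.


h = 2649.783 km, el = 30.3 deg
d = -R_E*sin(el) + sqrt((R_E*sin(el))^2 + 2*R_E*h + h^2)
d = -6371.0000*sin(0.5288348) + sqrt((6371.0000*0.5045276)^2 + 2*6371.0000*2649.783 + 2649.783^2)
d = 3935.2630 km

3935.2630 km


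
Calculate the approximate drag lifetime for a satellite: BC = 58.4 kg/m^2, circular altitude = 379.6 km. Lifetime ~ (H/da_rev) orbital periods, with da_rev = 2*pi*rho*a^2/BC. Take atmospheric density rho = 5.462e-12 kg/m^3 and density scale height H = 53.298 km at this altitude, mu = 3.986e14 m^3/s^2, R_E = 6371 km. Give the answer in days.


a = R_E + alt = 6750.6000 km = 6.7506e+06 m
da_rev = 2*pi*rho*a^2/BC = 2*pi*5.462e-12*(6.7506e+06)^2/58.4 = 26.779562 m per revolution
N = H/da_rev = 53298.0000 m / 26.779562 m = 1990.2491 revolutions
P = 2*pi*sqrt(a^3/mu) = 5519.8183 s
lifetime = N*P = 1990.2491 * 5519.8183 = 1.0985814e+07 s = 127.1506 days

127.1506 days


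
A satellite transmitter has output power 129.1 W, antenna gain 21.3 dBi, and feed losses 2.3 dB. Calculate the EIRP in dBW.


Pt = 129.1 W = 21.1093 dBW
EIRP = Pt_dBW + Gt - losses = 21.1093 + 21.3 - 2.3 = 40.1093 dBW

40.1093 dBW


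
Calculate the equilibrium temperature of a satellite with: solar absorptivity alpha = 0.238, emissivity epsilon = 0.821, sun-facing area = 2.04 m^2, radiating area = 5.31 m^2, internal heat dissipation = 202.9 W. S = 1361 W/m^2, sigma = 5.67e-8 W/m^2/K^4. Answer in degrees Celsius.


Numerator = alpha*S*A_sun + Q_int = 0.238*1361*2.04 + 202.9 = 863.6927 W
Denominator = eps*sigma*A_rad = 0.821*5.67e-8*5.31 = 2.4718422e-07 W/K^4
T^4 = 3.4941257e+09 K^4
T = 243.1278 K = -30.0222 C

-30.0222 degrees Celsius


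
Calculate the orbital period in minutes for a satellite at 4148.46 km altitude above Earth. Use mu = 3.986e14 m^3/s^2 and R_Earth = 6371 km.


r = 10519.4600 km = 1.051946e+07 m
T = 2*pi*sqrt(r^3/mu) = 2*pi*sqrt(1.1640733e+21 / 3.986e14)
T = 10737.4558 s = 178.9576 min

178.9576 minutes


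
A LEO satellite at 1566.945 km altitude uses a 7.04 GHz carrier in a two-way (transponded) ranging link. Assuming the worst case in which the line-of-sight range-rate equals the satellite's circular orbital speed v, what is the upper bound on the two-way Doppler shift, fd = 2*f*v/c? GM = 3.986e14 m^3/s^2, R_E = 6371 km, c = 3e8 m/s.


r = 7.937945e+06 m
v = sqrt(mu/r) = 7086.2196 m/s (worst-case radial velocity)
f = 7.04 GHz = 7.04e+09 Hz
fd = 2*f*v/c = 2*7.04e+09*7086.2196/3.0e+08
fd = 332579.9047 Hz

332579.9047 Hz


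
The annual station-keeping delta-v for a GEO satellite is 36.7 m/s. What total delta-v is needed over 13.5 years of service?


dV = rate * years = 36.7 * 13.5
dV = 495.4500 m/s

495.4500 m/s


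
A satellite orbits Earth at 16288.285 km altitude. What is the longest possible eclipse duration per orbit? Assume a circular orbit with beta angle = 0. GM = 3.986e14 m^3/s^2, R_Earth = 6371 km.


r = 22659.2850 km
T = 565.7561 min
Eclipse fraction = arcsin(R_E/r)/pi = arcsin(6371.0000/22659.2850)/pi
= arcsin(0.2811651)/pi = 0.09072085
Eclipse duration = 0.09072085 * 565.7561 = 51.3259 min

51.3259 minutes


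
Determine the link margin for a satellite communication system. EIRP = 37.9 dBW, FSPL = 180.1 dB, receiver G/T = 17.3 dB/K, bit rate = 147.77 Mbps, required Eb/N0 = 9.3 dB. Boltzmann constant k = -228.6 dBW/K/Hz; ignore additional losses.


C/N0 = EIRP - FSPL + G/T - k = 37.9 - 180.1 + 17.3 - (-228.6)
C/N0 = 103.7000 dB-Hz
R_b = 147.77 Mbps = 1.4777e+08 bps -> 10*log10(R_b) = 81.6959 dB-Hz
Eb/N0 = C/N0 - 10*log10(R_b) = 103.7000 - 81.6959 = 22.0041 dB
Margin = Eb/N0 - Eb/N0_req = 22.0041 - 9.3 = 12.7041 dB (link closes)

12.7041 dB


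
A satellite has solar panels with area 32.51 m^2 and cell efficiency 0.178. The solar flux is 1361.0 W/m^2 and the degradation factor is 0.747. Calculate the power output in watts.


P = area * eta * S * degradation
P = 32.51 * 0.178 * 1361.0 * 0.747
P = 5883.2283 W

5883.2283 W


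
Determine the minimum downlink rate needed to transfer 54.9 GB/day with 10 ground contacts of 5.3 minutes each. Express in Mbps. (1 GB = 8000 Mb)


total contact time = 10 * 5.3 * 60 = 3180.0000 s
data = 54.9 GB = 439200.0000 Mb
rate = 439200.0000 / 3180.0000 = 138.1132 Mbps

138.1132 Mbps


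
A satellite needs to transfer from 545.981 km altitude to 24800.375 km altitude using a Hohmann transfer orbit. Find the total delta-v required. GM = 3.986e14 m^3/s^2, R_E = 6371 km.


r1 = 6916.9810 km = 6.916981e+06 m
r2 = 31171.3750 km = 3.1171375e+07 m
dv1 = sqrt(mu/r1)*(sqrt(2*r2/(r1+r2)) - 1) = 2120.7688 m/s
dv2 = sqrt(mu/r2)*(1 - sqrt(2*r1/(r1+r2))) = 1420.8416 m/s
total dv = |dv1| + |dv2| = 2120.7688 + 1420.8416 = 3541.6104 m/s = 3.5416 km/s

3.5416 km/s


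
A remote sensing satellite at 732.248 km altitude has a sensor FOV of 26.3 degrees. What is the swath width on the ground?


FOV = 26.3 deg = 0.4590216 rad
swath = 2 * alt * tan(FOV/2) = 2 * 732.248 * tan(0.2295108)
swath = 2 * 732.248 * 0.2336274
swath = 342.1464 km

342.1464 km


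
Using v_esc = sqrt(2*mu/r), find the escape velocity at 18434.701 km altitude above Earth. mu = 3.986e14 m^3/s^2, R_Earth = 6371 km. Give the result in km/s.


r = 6371.0 + 18434.701 = 24805.7010 km = 2.4805701e+07 m
v_esc = sqrt(2*mu/r) = sqrt(2*3.986e14 / 2.4805701e+07)
v_esc = 5669.0187 m/s = 5.6690 km/s

5.6690 km/s


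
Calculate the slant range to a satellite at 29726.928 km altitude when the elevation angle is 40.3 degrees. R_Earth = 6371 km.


h = 29726.928 km, el = 40.3 deg
d = -R_E*sin(el) + sqrt((R_E*sin(el))^2 + 2*R_E*h + h^2)
d = -6371.0000*sin(0.7033677) + sqrt((6371.0000*0.6467898)^2 + 2*6371.0000*29726.928 + 29726.928^2)
d = 31648.7154 km

31648.7154 km


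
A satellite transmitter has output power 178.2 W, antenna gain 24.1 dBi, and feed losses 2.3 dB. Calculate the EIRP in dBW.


Pt = 178.2 W = 22.5091 dBW
EIRP = Pt_dBW + Gt - losses = 22.5091 + 24.1 - 2.3 = 44.3091 dBW

44.3091 dBW


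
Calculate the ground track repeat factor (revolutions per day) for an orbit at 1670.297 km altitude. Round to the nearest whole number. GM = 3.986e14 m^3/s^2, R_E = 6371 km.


r = 8.041297e+06 m
T = 2*pi*sqrt(r^3/mu) = 7176.2965 s = 119.6049 min
revs/day = 1440 / 119.6049 = 12.0396
Rounded: 12 revolutions per day

12 revolutions per day


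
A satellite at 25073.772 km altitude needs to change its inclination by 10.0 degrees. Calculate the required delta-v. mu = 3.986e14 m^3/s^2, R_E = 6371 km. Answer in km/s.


r = 31444.7720 km = 3.1444772e+07 m
V = sqrt(mu/r) = 3560.3642 m/s
di = 10.0 deg = 0.1745329 rad
dV = 2*V*sin(di/2) = 2*3560.3642*sin(0.08726646)
dV = 620.6124 m/s = 0.6206124 km/s

0.6206 km/s


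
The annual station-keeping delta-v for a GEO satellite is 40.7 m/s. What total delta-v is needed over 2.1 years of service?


dV = rate * years = 40.7 * 2.1
dV = 85.4700 m/s

85.4700 m/s


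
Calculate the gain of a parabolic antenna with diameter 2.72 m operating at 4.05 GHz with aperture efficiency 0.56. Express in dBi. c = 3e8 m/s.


lambda = c/f = 3e8 / 4.05e+09 = 0.07407407 m
G = eta*(pi*D/lambda)^2 = 0.56*(pi*2.72/0.07407407)^2
G = 7452.3478 (linear)
G = 10*log10(7452.3478) = 38.7229 dBi

38.7229 dBi


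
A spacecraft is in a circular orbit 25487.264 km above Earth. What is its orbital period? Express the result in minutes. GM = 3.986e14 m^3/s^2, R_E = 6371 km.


r = 31858.2640 km = 3.1858264e+07 m
T = 2*pi*sqrt(r^3/mu) = 2*pi*sqrt(3.2334513e+22 / 3.986e14)
T = 56590.6108 s = 943.1768 min

943.1768 minutes
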